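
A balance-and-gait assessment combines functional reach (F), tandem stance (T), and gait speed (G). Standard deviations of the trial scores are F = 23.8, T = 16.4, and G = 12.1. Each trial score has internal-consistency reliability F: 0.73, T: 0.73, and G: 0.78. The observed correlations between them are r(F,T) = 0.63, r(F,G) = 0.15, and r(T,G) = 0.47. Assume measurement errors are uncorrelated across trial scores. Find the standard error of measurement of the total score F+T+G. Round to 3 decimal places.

16.055

Var(total) = 981.81 + 764.731 = 1746.54.
True-score variance = 724.042 + 764.731 = 1488.77, so reliability = 0.8524.
Error variance = 1746.54 − 1488.77 = 257.768; SEM = √257.768 = 16.055.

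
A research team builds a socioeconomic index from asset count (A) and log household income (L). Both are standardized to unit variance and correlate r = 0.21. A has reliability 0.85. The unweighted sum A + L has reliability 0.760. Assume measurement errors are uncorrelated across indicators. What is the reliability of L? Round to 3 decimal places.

Var(A+L) = 2 + 2·0.21 = 2.420.
True-score variance = ρ_A + ρ_L + 2·0.21, so 0.760 = (0.85 + ρ_L + 0.42) / 2.420.
ρ_L = 0.760·2.420 − 0.85 − 0.42 = 0.569.

0.569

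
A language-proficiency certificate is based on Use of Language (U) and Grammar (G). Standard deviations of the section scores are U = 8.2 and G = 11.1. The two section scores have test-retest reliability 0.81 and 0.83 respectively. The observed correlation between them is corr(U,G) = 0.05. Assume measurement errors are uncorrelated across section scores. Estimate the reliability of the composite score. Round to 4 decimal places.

0.8310

Var(U+G) = 8.2² + 11.1² + 2·[8.2·11.1·0.05] = 190.45 + 9.102 = 199.552.
Because errors are independent across components, Cov(Tᵢ,Tⱼ) = Cov(Xᵢ,Xⱼ); the off-diagonal part of the true-score variance is the same as above.
True-score variance = [8.2²·0.81 + 11.1²·0.83] + 9.102 = 156.729 + 9.102 = 165.831.
Reliability = 165.831 / 199.552 = 0.8310.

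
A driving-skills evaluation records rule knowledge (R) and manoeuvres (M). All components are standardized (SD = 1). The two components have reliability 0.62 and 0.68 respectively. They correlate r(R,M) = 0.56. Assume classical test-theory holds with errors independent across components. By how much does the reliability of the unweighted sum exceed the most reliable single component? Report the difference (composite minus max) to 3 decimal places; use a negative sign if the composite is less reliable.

Var(sum) = 2 + 1.12 = 3.12; true-score variance = 1.3 + 1.12 = 2.42; composite reliability = 0.7756.
Max component reliability = 0.6800.
Difference = 0.7756 − 0.6800 = 0.096.

0.096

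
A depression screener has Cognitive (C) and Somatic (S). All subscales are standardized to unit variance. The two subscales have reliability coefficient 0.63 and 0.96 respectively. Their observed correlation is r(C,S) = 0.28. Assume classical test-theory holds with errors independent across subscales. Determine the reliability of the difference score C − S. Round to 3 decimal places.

0.715

Var(C−S) = 1 + 1 − 2·0.28 = 2 − 0.56 = 1.44.
Because errors are independent across components, Cov(Tᵢ,Tⱼ) = Cov(Xᵢ,Xⱼ); the off-diagonal part of the true-score variance is the same as above.
True-score variance = [0.63 + 0.96] − 0.56 = 1.59 − 0.56 = 1.03.
Reliability = 1.03 / 1.44 = 0.715.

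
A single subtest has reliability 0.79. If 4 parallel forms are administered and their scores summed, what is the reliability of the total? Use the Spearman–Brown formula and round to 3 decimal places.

ρ_k = kρ / (1 + (k−1)ρ) = 4·0.79 / (1 + 3·0.79) = 3.160 / 3.370 = 0.938.

0.938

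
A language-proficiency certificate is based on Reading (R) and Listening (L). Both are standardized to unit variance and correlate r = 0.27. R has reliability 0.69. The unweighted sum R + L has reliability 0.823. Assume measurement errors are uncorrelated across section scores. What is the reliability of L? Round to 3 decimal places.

0.860

Var(R+L) = 2 + 2·0.27 = 2.540.
True-score variance = ρ_R + ρ_L + 2·0.27, so 0.823 = (0.69 + ρ_L + 0.54) / 2.540.
ρ_L = 0.823·2.540 − 0.69 − 0.54 = 0.860.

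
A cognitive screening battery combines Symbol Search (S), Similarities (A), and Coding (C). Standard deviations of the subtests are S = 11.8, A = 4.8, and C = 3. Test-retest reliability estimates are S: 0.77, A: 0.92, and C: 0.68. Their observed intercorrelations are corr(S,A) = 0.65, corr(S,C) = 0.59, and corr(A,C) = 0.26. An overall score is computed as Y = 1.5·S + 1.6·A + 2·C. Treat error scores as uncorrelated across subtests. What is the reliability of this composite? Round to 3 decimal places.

0.880

Var(Y) = 1.5²·11.8² + 1.6²·4.8² + 2²·3² + 2·[2.4·11.8·4.8·0.65 + 3·11.8·3·0.59 + 3.2·4.8·3·0.26] = 408.272 + 325.994 = 734.267.
With uncorrelated errors the cross-covariances are all true-score covariance, so they carry over unchanged; only the diagonal terms shrink to ρᵢσᵢ².
True-score variance = [1.5²·11.8²·0.77 + 1.6²·4.8²·0.92 + 2²·3²·0.68] + 325.994 = 319.977 + 325.994 = 645.972.
Reliability = 645.972 / 734.267 = 0.880.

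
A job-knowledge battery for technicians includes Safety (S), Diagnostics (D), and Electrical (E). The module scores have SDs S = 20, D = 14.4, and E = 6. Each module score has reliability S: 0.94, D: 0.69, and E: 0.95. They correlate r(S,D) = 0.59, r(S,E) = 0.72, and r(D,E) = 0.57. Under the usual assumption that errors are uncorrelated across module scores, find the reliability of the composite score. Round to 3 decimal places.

Var(S+D+E) = 20² + 14.4² + 6² + 2·[20·14.4·0.59 + 20·6·0.72 + 14.4·6·0.57] = 643.36 + 611.136 = 1254.5.
Because errors are independent across components, Cov(Tᵢ,Tⱼ) = Cov(Xᵢ,Xⱼ); the off-diagonal part of the true-score variance is the same as above.
True-score variance = [20²·0.94 + 14.4²·0.69 + 6²·0.95] + 611.136 = 553.278 + 611.136 = 1164.41.
Reliability = 1164.41 / 1254.5 = 0.928.

0.928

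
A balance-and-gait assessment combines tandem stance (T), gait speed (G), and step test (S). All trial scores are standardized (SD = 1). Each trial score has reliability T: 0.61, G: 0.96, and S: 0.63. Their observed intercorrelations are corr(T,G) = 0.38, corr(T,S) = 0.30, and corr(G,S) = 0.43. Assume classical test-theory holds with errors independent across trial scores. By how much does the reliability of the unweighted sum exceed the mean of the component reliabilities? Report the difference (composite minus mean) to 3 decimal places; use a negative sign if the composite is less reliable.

Var(sum) = 3 + 2.22 = 5.22; true-score variance = 2.2 + 2.22 = 4.42; composite reliability = 0.8467.
Mean component reliability = 0.7333.
Difference = 0.8467 − 0.7333 = 0.113.

0.113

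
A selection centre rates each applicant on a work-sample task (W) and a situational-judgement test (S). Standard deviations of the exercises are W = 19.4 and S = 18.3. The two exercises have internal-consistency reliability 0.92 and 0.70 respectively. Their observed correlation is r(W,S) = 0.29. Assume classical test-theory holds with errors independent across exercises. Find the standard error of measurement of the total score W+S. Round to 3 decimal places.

11.427

Var(total) = 711.25 + 205.912 = 917.162.
True-score variance = 580.674 + 205.912 = 786.586, so reliability = 0.8576.
Error variance = 917.162 − 786.586 = 130.576; SEM = √130.576 = 11.427.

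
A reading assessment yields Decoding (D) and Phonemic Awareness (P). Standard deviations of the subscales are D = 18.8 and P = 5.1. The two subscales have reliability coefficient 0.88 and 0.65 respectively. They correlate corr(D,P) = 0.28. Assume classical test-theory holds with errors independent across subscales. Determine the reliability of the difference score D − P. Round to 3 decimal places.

0.842

Var(D−P) = 18.8² + 5.1² − 2·18.8·5.1·0.28 = 379.45 − 53.6928 = 325.757.
Because errors are independent across components, Cov(Tᵢ,Tⱼ) = Cov(Xᵢ,Xⱼ); the off-diagonal part of the true-score variance is the same as above.
True-score variance = [18.8²·0.88 + 5.1²·0.65] − 53.6928 = 327.934 − 53.6928 = 274.241.
Reliability = 274.241 / 325.757 = 0.842.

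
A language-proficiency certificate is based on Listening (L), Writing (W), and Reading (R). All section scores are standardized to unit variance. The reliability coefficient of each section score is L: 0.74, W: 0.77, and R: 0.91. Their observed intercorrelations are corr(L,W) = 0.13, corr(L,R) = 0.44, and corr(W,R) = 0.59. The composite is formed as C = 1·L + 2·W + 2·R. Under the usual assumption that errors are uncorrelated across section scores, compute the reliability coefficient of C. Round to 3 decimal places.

Var(C) = 1 + 2² + 2² + 2·[2·0.13 + 2·0.44 + 4·0.59] = 9 + 7 = 16.
Because errors are independent across components, Cov(Tᵢ,Tⱼ) = Cov(Xᵢ,Xⱼ); the off-diagonal part of the true-score variance is the same as above.
True-score variance = [0.74 + 2²·0.77 + 2²·0.91] + 7 = 7.46 + 7 = 14.46.
Reliability = 14.46 / 16 = 0.904.

0.904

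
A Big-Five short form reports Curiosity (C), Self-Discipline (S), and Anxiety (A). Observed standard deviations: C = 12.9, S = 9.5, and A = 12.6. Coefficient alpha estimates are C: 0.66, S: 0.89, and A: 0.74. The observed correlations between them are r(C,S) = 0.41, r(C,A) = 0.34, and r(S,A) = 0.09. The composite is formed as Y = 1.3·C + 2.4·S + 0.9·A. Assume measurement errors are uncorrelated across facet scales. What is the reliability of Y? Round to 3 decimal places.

0.869

Var(Y) = 1.3²·12.9² + 2.4²·9.5² + 0.9²·12.6² + 2·[3.12·12.9·9.5·0.41 + 1.17·12.9·12.6·0.34 + 2.16·9.5·12.6·0.09] = 929.668 + 489.388 = 1419.06.
Because errors are independent across components, Cov(Tᵢ,Tⱼ) = Cov(Xᵢ,Xⱼ); the off-diagonal part of the true-score variance is the same as above.
True-score variance = [1.3²·12.9²·0.66 + 2.4²·9.5²·0.89 + 0.9²·12.6²·0.74] + 489.388 = 743.432 + 489.388 = 1232.82.
Reliability = 1232.82 / 1419.06 = 0.869.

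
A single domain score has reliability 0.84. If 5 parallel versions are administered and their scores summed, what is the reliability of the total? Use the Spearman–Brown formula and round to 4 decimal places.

0.9633

ρ_k = kρ / (1 + (k−1)ρ) = 5·0.84 / (1 + 4·0.84) = 4.200 / 4.360 = 0.9633.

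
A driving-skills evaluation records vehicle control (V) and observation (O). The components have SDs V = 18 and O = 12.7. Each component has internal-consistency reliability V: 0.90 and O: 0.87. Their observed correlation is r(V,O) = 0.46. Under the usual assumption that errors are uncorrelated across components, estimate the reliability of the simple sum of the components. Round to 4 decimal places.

0.9233

Var(V+O) = 18² + 12.7² + 2·[18·12.7·0.46] = 485.29 + 210.312 = 695.602.
With uncorrelated errors the cross-covariances are all true-score covariance, so they carry over unchanged; only the diagonal terms shrink to ρᵢσᵢ².
True-score variance = [18²·0.90 + 12.7²·0.87] + 210.312 = 431.922 + 210.312 = 642.234.
Reliability = 642.234 / 695.602 = 0.9233.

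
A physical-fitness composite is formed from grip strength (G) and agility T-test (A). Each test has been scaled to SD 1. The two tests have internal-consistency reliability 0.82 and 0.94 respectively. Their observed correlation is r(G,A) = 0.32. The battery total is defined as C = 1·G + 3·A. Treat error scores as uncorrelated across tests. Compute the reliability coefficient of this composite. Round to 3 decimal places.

0.940

Var(C) = 1 + 3² + 2·[3·0.32] = 10 + 1.92 = 11.92.
With uncorrelated errors the cross-covariances are all true-score covariance, so they carry over unchanged; only the diagonal terms shrink to ρᵢσᵢ².
True-score variance = [0.82 + 3²·0.94] + 1.92 = 9.28 + 1.92 = 11.2.
Reliability = 11.2 / 11.92 = 0.940.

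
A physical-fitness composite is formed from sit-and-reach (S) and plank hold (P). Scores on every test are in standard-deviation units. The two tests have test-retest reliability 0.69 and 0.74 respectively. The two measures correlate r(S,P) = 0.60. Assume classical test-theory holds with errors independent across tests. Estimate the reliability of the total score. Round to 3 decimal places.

0.822

Var(S+P) = 2 + 2·[0.60] = 2 + 1.2 = 3.2.
Because errors are independent across components, Cov(Tᵢ,Tⱼ) = Cov(Xᵢ,Xⱼ); the off-diagonal part of the true-score variance is the same as above.
True-score variance = [0.69 + 0.74] + 1.2 = 1.43 + 1.2 = 2.63.
Reliability = 2.63 / 3.2 = 0.822.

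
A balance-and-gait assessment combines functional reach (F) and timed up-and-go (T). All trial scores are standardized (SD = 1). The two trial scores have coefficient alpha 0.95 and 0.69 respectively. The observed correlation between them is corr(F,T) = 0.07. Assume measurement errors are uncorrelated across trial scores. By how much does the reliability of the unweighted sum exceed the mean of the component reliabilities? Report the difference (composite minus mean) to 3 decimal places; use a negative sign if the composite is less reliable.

Var(sum) = 2 + 0.14 = 2.14; true-score variance = 1.64 + 0.14 = 1.78; composite reliability = 0.8318.
Mean component reliability = 0.8200.
Difference = 0.8318 − 0.8200 = 0.012.

0.012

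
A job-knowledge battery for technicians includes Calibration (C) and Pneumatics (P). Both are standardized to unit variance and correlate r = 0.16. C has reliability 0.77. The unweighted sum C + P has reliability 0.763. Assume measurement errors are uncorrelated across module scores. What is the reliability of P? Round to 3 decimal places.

0.680

Var(C+P) = 2 + 2·0.16 = 2.320.
True-score variance = ρ_C + ρ_P + 2·0.16, so 0.763 = (0.77 + ρ_P + 0.32) / 2.320.
ρ_P = 0.763·2.320 − 0.77 − 0.32 = 0.680.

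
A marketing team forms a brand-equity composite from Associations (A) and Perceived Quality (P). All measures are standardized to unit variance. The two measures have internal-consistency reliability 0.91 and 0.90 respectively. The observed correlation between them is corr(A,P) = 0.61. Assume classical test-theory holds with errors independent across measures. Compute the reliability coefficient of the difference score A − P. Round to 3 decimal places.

0.756

Var(A−P) = 1 + 1 − 2·0.61 = 2 − 1.22 = 0.78.
Because errors are independent across components, Cov(Tᵢ,Tⱼ) = Cov(Xᵢ,Xⱼ); the off-diagonal part of the true-score variance is the same as above.
True-score variance = [0.91 + 0.90] − 1.22 = 1.81 − 1.22 = 0.59.
Reliability = 0.59 / 0.78 = 0.756.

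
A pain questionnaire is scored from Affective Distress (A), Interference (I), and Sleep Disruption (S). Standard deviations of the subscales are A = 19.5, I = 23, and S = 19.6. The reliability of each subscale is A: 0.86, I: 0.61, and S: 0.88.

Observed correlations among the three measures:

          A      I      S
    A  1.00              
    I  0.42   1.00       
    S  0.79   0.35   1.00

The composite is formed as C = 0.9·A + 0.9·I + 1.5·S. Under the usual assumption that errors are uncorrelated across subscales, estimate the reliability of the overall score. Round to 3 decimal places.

Var(C) = 0.9²·19.5² + 0.9²·23² + 1.5²·19.6² + 2·[0.81·19.5·23·0.42 + 1.35·19.5·19.6·0.79 + 1.35·23·19.6·0.35] = 1600.85 + 1546.4 = 3147.25.
Because errors are independent across components, Cov(Tᵢ,Tⱼ) = Cov(Xᵢ,Xⱼ); the off-diagonal part of the true-score variance is the same as above.
True-score variance = [0.9²·19.5²·0.86 + 0.9²·23²·0.61 + 1.5²·19.6²·0.88] + 1546.4 = 1286.9 + 1546.4 = 2833.3.
Reliability = 2833.3 / 3147.25 = 0.900.

0.900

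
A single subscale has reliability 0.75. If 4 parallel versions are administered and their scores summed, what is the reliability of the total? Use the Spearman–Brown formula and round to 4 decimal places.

ρ_k = kρ / (1 + (k−1)ρ) = 4·0.75 / (1 + 3·0.75) = 3.000 / 3.250 = 0.9231.

0.9231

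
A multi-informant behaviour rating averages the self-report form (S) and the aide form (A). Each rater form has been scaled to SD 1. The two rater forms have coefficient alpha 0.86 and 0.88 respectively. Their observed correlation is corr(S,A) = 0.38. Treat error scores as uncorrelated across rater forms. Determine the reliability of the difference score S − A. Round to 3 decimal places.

Var(S−A) = 1 + 1 − 2·0.38 = 2 − 0.76 = 1.24.
With uncorrelated errors the cross-covariances are all true-score covariance, so they carry over unchanged; only the diagonal terms shrink to ρᵢσᵢ².
True-score variance = [0.86 + 0.88] − 0.76 = 1.74 − 0.76 = 0.98.
Reliability = 0.98 / 1.24 = 0.790.

0.790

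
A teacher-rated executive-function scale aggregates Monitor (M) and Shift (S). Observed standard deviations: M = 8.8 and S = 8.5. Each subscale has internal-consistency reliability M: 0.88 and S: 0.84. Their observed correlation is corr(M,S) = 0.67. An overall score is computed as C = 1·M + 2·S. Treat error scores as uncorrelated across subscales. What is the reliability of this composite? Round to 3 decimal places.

0.902

Var(C) = 8.8² + 2²·8.5² + 2·[2·8.8·8.5·0.67] = 366.44 + 200.464 = 566.904.
Under uncorrelated errors the observed covariances equal the true-score covariances, so only the own-variance terms attenuate.
True-score variance = [8.8²·0.88 + 2²·8.5²·0.84] + 200.464 = 310.907 + 200.464 = 511.371.
Reliability = 511.371 / 566.904 = 0.902.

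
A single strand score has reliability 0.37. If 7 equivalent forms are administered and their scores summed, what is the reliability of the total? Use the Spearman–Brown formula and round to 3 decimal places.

0.804

ρ_k = kρ / (1 + (k−1)ρ) = 7·0.37 / (1 + 6·0.37) = 2.590 / 3.220 = 0.804.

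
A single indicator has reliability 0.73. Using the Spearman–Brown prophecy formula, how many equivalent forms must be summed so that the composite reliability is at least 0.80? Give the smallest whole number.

k ≥ ρ*(1−ρ₁)/(ρ₁(1−ρ*)) = 0.80·0.27 / (0.73·0.20) = 1.479.
Smallest integer k = 2.

2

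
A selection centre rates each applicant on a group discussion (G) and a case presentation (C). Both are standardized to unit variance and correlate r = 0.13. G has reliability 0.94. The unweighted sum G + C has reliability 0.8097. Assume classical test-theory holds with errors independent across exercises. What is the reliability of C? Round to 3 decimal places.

Var(G+C) = 2 + 2·0.13 = 2.260.
True-score variance = ρ_G + ρ_C + 2·0.13, so 0.8097 = (0.94 + ρ_C + 0.26) / 2.260.
ρ_C = 0.8097·2.260 − 0.94 − 0.26 = 0.630.

0.630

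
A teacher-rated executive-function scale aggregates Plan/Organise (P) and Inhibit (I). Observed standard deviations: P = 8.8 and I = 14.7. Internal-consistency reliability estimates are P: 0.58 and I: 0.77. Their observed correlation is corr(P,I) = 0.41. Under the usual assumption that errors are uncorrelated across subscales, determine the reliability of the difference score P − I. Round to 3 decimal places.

0.561

Var(P−I) = 8.8² + 14.7² − 2·8.8·14.7·0.41 = 293.53 − 106.075 = 187.455.
With uncorrelated errors the cross-covariances are all true-score covariance, so they carry over unchanged; only the diagonal terms shrink to ρᵢσᵢ².
True-score variance = [8.8²·0.58 + 14.7²·0.77] − 106.075 = 211.304 − 106.075 = 105.229.
Reliability = 105.229 / 187.455 = 0.561.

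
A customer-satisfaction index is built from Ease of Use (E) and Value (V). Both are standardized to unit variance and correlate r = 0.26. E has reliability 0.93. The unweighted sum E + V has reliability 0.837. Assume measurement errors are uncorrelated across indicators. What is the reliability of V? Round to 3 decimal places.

Var(E+V) = 2 + 2·0.26 = 2.520.
True-score variance = ρ_E + ρ_V + 2·0.26, so 0.837 = (0.93 + ρ_V + 0.52) / 2.520.
ρ_V = 0.837·2.520 − 0.93 − 0.52 = 0.659.

0.659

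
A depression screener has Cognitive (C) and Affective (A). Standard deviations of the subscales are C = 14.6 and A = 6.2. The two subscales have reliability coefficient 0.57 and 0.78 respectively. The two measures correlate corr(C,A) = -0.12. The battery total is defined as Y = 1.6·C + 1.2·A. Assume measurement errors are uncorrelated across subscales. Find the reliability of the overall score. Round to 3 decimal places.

Var(Y) = 1.6²·14.6² + 1.2²·6.2² + 2·[1.92·14.6·6.2·(-0.12)] = 601.043 − 41.7116 = 559.332.
Because errors are independent across components, Cov(Tᵢ,Tⱼ) = Cov(Xᵢ,Xⱼ); the off-diagonal part of the true-score variance is the same as above.
True-score variance = [1.6²·14.6²·0.57 + 1.2²·6.2²·0.78] − 41.7116 = 354.219 − 41.7116 = 312.507.
Reliability = 312.507 / 559.332 = 0.559.

0.559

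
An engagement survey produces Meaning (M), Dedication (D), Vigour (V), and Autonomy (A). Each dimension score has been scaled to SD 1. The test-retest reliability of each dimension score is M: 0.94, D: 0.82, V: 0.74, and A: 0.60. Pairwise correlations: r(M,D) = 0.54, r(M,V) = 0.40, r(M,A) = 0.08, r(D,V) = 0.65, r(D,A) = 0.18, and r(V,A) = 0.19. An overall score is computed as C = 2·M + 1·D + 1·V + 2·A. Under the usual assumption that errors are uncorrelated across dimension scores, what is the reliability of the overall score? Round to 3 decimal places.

Var(C) = 2² + 1 + 1 + 2² + 2·[2·0.54 + 2·0.40 + 4·0.08 + 0.65 + 2·0.18 + 2·0.19] = 10 + 7.18 = 17.18.
With uncorrelated errors the cross-covariances are all true-score covariance, so they carry over unchanged; only the diagonal terms shrink to ρᵢσᵢ².
True-score variance = [2²·0.94 + 0.82 + 0.74 + 2²·0.60] + 7.18 = 7.72 + 7.18 = 14.9.
Reliability = 14.9 / 17.18 = 0.867.

0.867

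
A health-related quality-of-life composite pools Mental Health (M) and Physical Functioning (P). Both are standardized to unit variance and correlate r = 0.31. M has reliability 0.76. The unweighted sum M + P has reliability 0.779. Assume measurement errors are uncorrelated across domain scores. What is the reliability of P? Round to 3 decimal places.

Var(M+P) = 2 + 2·0.31 = 2.620.
True-score variance = ρ_M + ρ_P + 2·0.31, so 0.779 = (0.76 + ρ_P + 0.62) / 2.620.
ρ_P = 0.779·2.620 − 0.76 − 0.62 = 0.661.

0.661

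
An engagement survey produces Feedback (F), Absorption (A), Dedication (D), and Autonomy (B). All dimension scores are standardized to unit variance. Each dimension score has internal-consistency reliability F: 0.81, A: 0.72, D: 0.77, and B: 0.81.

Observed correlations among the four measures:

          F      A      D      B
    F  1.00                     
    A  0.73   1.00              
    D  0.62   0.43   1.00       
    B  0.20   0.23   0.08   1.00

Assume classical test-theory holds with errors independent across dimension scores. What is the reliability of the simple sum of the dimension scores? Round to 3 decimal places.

Var(F+A+D+B) = 4 + 2·[0.73 + 0.62 + 0.20 + 0.43 + 0.23 + 0.08] = 4 + 4.58 = 8.58.
Because errors are independent across components, Cov(Tᵢ,Tⱼ) = Cov(Xᵢ,Xⱼ); the off-diagonal part of the true-score variance is the same as above.
True-score variance = [0.81 + 0.72 + 0.77 + 0.81] + 4.58 = 3.11 + 4.58 = 7.69.
Reliability = 7.69 / 8.58 = 0.896.

0.896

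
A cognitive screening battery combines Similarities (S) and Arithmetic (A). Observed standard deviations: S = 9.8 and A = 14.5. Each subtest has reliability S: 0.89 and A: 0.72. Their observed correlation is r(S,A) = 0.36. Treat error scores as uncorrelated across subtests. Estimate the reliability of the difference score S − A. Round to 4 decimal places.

0.6596

Var(S−A) = 9.8² + 14.5² − 2·9.8·14.5·0.36 = 306.29 − 102.312 = 203.978.
Under uncorrelated errors the observed covariances equal the true-score covariances, so only the own-variance terms attenuate.
True-score variance = [9.8²·0.89 + 14.5²·0.72] − 102.312 = 236.856 − 102.312 = 134.544.
Reliability = 134.544 / 203.978 = 0.6596.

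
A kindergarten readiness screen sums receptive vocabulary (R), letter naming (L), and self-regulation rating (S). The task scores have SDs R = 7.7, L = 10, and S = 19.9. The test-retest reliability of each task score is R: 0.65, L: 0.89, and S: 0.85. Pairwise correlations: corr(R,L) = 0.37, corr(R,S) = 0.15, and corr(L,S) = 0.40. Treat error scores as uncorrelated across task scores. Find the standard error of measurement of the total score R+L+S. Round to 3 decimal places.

9.547

Var(total) = 555.3 + 262.149 = 817.449.
True-score variance = 464.147 + 262.149 = 726.296, so reliability = 0.8885.
Error variance = 817.449 − 726.296 = 91.153; SEM = √91.153 = 9.547.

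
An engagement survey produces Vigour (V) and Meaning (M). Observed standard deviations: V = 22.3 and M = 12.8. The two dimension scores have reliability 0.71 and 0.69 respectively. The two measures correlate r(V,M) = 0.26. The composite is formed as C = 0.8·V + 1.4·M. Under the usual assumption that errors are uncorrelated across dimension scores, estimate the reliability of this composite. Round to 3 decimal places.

Var(C) = 0.8²·22.3² + 1.4²·12.8² + 2·[1.12·22.3·12.8·0.26] = 639.392 + 166.24 = 805.632.
Because errors are independent across components, Cov(Tᵢ,Tⱼ) = Cov(Xᵢ,Xⱼ); the off-diagonal part of the true-score variance is the same as above.
True-score variance = [0.8²·22.3²·0.71 + 1.4²·12.8²·0.69] + 166.24 = 447.546 + 166.24 = 613.786.
Reliability = 613.786 / 805.632 = 0.762.

0.762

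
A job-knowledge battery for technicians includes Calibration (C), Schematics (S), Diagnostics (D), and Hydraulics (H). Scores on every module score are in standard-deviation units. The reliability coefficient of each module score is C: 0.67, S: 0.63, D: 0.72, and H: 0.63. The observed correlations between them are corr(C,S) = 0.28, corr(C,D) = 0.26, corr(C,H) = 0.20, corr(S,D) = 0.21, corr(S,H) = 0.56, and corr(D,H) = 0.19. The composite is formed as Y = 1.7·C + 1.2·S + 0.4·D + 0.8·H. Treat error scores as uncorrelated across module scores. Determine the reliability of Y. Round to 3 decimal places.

0.794

Var(Y) = 1.7² + 1.2² + 0.4² + 0.8² + 2·[2.04·0.28 + 0.68·0.26 + 1.36·0.20 + 0.48·0.21 + 0.96·0.56 + 0.32·0.19] = 5.13 + 3.4384 = 8.5684.
With uncorrelated errors the cross-covariances are all true-score covariance, so they carry over unchanged; only the diagonal terms shrink to ρᵢσᵢ².
True-score variance = [1.7²·0.67 + 1.2²·0.63 + 0.4²·0.72 + 0.8²·0.63] + 3.4384 = 3.3619 + 3.4384 = 6.8003.
Reliability = 6.8003 / 8.5684 = 0.794.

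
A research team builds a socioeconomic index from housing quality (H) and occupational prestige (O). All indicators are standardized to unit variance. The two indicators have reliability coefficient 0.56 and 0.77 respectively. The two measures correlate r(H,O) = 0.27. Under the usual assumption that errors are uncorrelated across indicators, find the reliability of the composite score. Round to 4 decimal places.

0.7362

Var(H+O) = 2 + 2·[0.27] = 2 + 0.54 = 2.54.
Under uncorrelated errors the observed covariances equal the true-score covariances, so only the own-variance terms attenuate.
True-score variance = [0.56 + 0.77] + 0.54 = 1.33 + 0.54 = 1.87.
Reliability = 1.87 / 2.54 = 0.7362.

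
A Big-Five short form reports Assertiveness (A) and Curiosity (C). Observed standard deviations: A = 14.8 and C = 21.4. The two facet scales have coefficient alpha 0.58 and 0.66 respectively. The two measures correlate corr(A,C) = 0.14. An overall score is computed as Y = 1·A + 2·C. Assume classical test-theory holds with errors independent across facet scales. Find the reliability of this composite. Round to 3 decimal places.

Var(Y) = 14.8² + 2²·21.4² + 2·[2·14.8·21.4·0.14] = 2050.88 + 177.363 = 2228.24.
With uncorrelated errors the cross-covariances are all true-score covariance, so they carry over unchanged; only the diagonal terms shrink to ρᵢσᵢ².
True-score variance = [14.8²·0.58 + 2²·21.4²·0.66] + 177.363 = 1336.06 + 177.363 = 1513.42.
Reliability = 1513.42 / 2228.24 = 0.679.

0.679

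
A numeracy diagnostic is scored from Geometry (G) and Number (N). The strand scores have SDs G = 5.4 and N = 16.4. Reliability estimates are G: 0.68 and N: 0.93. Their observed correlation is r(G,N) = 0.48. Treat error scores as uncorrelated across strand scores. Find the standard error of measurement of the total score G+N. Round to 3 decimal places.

Var(total) = 298.12 + 85.0176 = 383.138.
True-score variance = 269.962 + 85.0176 = 354.979, so reliability = 0.9265.
Error variance = 383.138 − 354.979 = 28.1584; SEM = √28.1584 = 5.306.

5.306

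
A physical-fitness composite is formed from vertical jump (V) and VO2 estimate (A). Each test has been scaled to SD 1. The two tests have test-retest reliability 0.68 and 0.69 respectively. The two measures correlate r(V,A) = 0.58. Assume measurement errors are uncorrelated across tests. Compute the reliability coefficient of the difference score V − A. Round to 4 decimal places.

Var(V−A) = 1 + 1 − 2·0.58 = 2 − 1.16 = 0.84.
With uncorrelated errors the cross-covariances are all true-score covariance, so they carry over unchanged; only the diagonal terms shrink to ρᵢσᵢ².
True-score variance = [0.68 + 0.69] − 1.16 = 1.37 − 1.16 = 0.21.
Reliability = 0.21 / 0.84 = 0.2500.

0.2500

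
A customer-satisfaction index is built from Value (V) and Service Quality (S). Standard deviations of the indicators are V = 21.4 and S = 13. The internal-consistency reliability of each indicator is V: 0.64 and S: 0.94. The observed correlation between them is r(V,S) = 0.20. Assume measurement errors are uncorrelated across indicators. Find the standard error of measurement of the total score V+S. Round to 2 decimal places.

Var(total) = 626.96 + 111.28 = 738.24.
True-score variance = 451.954 + 111.28 = 563.234, so reliability = 0.7629.
Error variance = 738.24 − 563.234 = 175.006; SEM = √175.006 = 13.23.

13.23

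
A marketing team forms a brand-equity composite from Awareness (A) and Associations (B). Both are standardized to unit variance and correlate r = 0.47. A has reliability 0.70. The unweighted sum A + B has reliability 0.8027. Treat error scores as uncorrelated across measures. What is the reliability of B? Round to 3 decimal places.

0.720

Var(A+B) = 2 + 2·0.47 = 2.940.
True-score variance = ρ_A + ρ_B + 2·0.47, so 0.8027 = (0.70 + ρ_B + 0.94) / 2.940.
ρ_B = 0.8027·2.940 − 0.70 − 0.94 = 0.720.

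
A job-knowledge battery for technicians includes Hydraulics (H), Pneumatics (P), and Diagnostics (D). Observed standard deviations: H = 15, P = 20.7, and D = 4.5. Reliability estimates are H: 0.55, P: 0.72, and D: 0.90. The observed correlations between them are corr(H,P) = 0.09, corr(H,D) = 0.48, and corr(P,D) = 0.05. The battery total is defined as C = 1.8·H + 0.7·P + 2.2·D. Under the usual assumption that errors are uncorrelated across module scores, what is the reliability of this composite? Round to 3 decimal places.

Var(C) = 1.8²·15² + 0.7²·20.7² + 2.2²·4.5² + 2·[1.26·15·20.7·0.09 + 3.96·15·4.5·0.48 + 1.54·20.7·4.5·0.05] = 1036.97 + 341.375 = 1378.34.
With uncorrelated errors the cross-covariances are all true-score covariance, so they carry over unchanged; only the diagonal terms shrink to ρᵢσᵢ².
True-score variance = [1.8²·15²·0.55 + 0.7²·20.7²·0.72 + 2.2²·4.5²·0.90] + 341.375 = 640.33 + 341.375 = 981.705.
Reliability = 981.705 / 1378.34 = 0.712.

0.712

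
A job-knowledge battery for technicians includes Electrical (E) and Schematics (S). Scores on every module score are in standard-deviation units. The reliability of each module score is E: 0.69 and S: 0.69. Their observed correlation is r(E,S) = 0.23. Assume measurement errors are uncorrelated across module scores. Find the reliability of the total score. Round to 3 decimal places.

0.748

Var(E+S) = 2 + 2·[0.23] = 2 + 0.46 = 2.46.
Because errors are independent across components, Cov(Tᵢ,Tⱼ) = Cov(Xᵢ,Xⱼ); the off-diagonal part of the true-score variance is the same as above.
True-score variance = [0.69 + 0.69] + 0.46 = 1.38 + 0.46 = 1.84.
Reliability = 1.84 / 2.46 = 0.748.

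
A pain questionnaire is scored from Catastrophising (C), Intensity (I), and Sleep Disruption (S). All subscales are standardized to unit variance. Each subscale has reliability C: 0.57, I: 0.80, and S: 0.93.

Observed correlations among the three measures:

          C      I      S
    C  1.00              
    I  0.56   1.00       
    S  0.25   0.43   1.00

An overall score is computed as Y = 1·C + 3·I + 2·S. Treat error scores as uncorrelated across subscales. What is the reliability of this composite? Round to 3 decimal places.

0.893

Var(Y) = 1 + 3² + 2² + 2·[3·0.56 + 2·0.25 + 6·0.43] = 14 + 9.52 = 23.52.
Under uncorrelated errors the observed covariances equal the true-score covariances, so only the own-variance terms attenuate.
True-score variance = [0.57 + 3²·0.80 + 2²·0.93] + 9.52 = 11.49 + 9.52 = 21.01.
Reliability = 21.01 / 23.52 = 0.893.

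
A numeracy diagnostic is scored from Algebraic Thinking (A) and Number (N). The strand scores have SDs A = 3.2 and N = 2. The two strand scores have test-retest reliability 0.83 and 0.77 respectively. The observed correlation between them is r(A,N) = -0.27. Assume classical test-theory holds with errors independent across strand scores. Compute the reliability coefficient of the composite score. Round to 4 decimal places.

0.7533

Var(A+N) = 3.2² + 2² + 2·[3.2·2·(-0.27)] = 14.24 − 3.456 = 10.784.
Under uncorrelated errors the observed covariances equal the true-score covariances, so only the own-variance terms attenuate.
True-score variance = [3.2²·0.83 + 2²·0.77] − 3.456 = 11.5792 − 3.456 = 8.1232.
Reliability = 8.1232 / 10.784 = 0.7533.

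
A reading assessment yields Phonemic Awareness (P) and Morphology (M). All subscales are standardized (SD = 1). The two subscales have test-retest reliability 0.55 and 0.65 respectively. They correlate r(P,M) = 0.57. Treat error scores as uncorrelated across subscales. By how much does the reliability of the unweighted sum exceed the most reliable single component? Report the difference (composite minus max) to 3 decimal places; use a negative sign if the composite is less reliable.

Var(sum) = 2 + 1.14 = 3.14; true-score variance = 1.2 + 1.14 = 2.34; composite reliability = 0.7452.
Max component reliability = 0.6500.
Difference = 0.7452 − 0.6500 = 0.095.

0.095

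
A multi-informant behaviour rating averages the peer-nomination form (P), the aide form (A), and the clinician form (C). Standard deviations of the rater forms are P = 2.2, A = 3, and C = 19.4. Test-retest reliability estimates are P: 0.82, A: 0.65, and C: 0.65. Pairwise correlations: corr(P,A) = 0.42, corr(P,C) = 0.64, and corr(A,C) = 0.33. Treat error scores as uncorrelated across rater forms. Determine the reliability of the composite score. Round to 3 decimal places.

0.722

Var(P+A+C) = 2.2² + 3² + 19.4² + 2·[2.2·3·0.42 + 2.2·19.4·0.64 + 3·19.4·0.33] = 390.2 + 98.5864 = 488.786.
Under uncorrelated errors the observed covariances equal the true-score covariances, so only the own-variance terms attenuate.
True-score variance = [2.2²·0.82 + 3²·0.65 + 19.4²·0.65] + 98.5864 = 254.453 + 98.5864 = 353.039.
Reliability = 353.039 / 488.786 = 0.722.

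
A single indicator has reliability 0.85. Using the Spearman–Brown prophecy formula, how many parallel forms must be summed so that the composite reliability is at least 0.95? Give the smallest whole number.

4

k ≥ ρ*(1−ρ₁)/(ρ₁(1−ρ*)) = 0.95·0.15 / (0.85·0.05) = 3.353.
Smallest integer k = 4.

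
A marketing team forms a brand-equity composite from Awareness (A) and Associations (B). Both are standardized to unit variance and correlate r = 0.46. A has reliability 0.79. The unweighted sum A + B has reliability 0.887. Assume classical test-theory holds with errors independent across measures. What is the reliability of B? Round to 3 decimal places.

0.880

Var(A+B) = 2 + 2·0.46 = 2.920.
True-score variance = ρ_A + ρ_B + 2·0.46, so 0.887 = (0.79 + ρ_B + 0.92) / 2.920.
ρ_B = 0.887·2.920 − 0.79 − 0.92 = 0.880.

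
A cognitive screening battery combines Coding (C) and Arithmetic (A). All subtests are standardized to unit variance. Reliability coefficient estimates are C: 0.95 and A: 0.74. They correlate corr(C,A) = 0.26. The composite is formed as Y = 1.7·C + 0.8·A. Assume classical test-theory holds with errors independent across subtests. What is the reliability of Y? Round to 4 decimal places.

0.9266

Var(Y) = 1.7² + 0.8² + 2·[1.36·0.26] = 3.53 + 0.7072 = 4.2372.
Under uncorrelated errors the observed covariances equal the true-score covariances, so only the own-variance terms attenuate.
True-score variance = [1.7²·0.95 + 0.8²·0.74] + 0.7072 = 3.2191 + 0.7072 = 3.9263.
Reliability = 3.9263 / 4.2372 = 0.9266.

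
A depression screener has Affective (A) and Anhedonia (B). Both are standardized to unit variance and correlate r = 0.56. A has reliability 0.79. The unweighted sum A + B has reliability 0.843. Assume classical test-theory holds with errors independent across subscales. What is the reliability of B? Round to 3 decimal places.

0.720

Var(A+B) = 2 + 2·0.56 = 3.120.
True-score variance = ρ_A + ρ_B + 2·0.56, so 0.843 = (0.79 + ρ_B + 1.12) / 3.120.
ρ_B = 0.843·3.120 − 0.79 − 1.12 = 0.720.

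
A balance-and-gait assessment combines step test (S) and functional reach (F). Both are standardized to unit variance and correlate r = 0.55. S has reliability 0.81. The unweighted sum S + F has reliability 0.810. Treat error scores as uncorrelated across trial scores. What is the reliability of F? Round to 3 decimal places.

Var(S+F) = 2 + 2·0.55 = 3.100.
True-score variance = ρ_S + ρ_F + 2·0.55, so 0.810 = (0.81 + ρ_F + 1.10) / 3.100.
ρ_F = 0.810·3.100 − 0.81 − 1.10 = 0.601.

0.601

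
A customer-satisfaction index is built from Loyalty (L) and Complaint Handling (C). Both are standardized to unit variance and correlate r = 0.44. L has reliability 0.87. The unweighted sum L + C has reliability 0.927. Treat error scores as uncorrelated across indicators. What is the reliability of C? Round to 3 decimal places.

Var(L+C) = 2 + 2·0.44 = 2.880.
True-score variance = ρ_L + ρ_C + 2·0.44, so 0.927 = (0.87 + ρ_C + 0.88) / 2.880.
ρ_C = 0.927·2.880 − 0.87 − 0.88 = 0.920.

0.920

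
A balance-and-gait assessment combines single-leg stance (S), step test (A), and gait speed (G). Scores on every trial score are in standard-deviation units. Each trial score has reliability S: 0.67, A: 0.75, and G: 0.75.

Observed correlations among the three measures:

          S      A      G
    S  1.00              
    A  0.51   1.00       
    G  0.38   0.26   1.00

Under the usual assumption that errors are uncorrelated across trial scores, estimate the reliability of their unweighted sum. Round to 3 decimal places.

Var(S+A+G) = 3 + 2·[0.51 + 0.38 + 0.26] = 3 + 2.3 = 5.3.
With uncorrelated errors the cross-covariances are all true-score covariance, so they carry over unchanged; only the diagonal terms shrink to ρᵢσᵢ².
True-score variance = [0.67 + 0.75 + 0.75] + 2.3 = 2.17 + 2.3 = 4.47.
Reliability = 4.47 / 5.3 = 0.843.

0.843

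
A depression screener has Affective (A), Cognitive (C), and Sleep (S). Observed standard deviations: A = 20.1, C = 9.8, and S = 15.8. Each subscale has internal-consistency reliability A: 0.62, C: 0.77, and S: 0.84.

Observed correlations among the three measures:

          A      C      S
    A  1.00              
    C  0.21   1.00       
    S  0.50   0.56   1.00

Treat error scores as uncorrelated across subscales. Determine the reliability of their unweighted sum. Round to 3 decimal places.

Var(A+C+S) = 20.1² + 9.8² + 15.8² + 2·[20.1·9.8·0.21 + 20.1·15.8·0.50 + 9.8·15.8·0.56] = 749.69 + 573.732 = 1323.42.
Under uncorrelated errors the observed covariances equal the true-score covariances, so only the own-variance terms attenuate.
True-score variance = [20.1²·0.62 + 9.8²·0.77 + 15.8²·0.84] + 573.732 = 534.135 + 573.732 = 1107.87.
Reliability = 1107.87 / 1323.42 = 0.837.

0.837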